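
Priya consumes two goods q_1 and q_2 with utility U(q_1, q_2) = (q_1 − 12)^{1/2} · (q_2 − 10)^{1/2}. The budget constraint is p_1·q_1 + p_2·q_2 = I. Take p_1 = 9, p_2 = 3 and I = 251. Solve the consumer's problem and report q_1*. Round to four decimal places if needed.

q_1* = 18.2778

After buying the subsistence bundle (12, 10), a share 0.5 of the remaining income goes to q_1: q_1* = 12 + 0.5·(I − 12p_1 − 10p_2)/p_1.
Discretionary income = 251 − 12·9 − 10·3 = 113; q_1* = 12 + 0.5·113/9 = 18.2778.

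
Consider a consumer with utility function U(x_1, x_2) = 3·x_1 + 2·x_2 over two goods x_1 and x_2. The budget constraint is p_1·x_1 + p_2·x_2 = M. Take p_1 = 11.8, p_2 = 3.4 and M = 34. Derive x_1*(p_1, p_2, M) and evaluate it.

Numerically: x_1* = 0, x_2* = 10.

x_1* = 0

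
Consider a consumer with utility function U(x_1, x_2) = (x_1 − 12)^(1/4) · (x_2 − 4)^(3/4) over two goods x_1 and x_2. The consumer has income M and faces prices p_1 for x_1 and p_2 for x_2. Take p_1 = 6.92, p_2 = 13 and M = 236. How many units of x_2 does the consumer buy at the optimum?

MRS = (1/3)·(x_2−4)/(x_1−12). Tangency with p_1/p_2 gives x_2−4 = 3·(p_1/p_2)·(x_1−12).
After buying the subsistence bundle (12, 4), a share 0.25 of the remaining income goes to x_1: x_1* = 12 + 0.25·(M − 12p_1 − 4p_2)/p_1.
Discretionary income = 236 − 12·6.92 − 4·13 = 100.96; x_2* = 4 + 0.75·100.96/13 = 9.8246.

x_2* = 9.8246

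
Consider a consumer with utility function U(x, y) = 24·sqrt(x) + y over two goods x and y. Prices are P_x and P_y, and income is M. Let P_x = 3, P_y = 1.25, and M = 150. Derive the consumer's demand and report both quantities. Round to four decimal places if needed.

x* = 25, y* = 60

Utility is quasi-linear in y; the FOC for x is 12/√x = P_x/P_y.
Thus x* = (12·P_y/P_x)² — independent of M — with the rest of income spent on y.
Plugging in: x* = (12·1.25/3)² = 25, y* = 60.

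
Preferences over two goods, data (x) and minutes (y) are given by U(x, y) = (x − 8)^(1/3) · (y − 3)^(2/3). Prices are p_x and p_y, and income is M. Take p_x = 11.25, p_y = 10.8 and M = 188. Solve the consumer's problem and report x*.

Substituting into the budget: x* = 8 + 1/3·(M − 8·p_x − 3·p_y)/p_x, and y* = 3 + 2/3·(…)/p_y.
Discretionary income = 188 − 8·11.25 − 3·10.8 = 65.6; x* = 8 + 1/3·65.6/11.25 = 9.9437.

x* = 9.9437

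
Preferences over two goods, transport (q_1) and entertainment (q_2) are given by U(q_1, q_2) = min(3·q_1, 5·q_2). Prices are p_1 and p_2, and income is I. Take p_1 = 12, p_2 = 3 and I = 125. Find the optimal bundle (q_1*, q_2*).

q_1* = 9.058, q_2* = 5.4348

Demand: q_1*(p_1,p_2,I) = 5·I/(5·p_1 + 3·p_2), q_2* = 3·I/(5·p_1 + 3·p_2).
Here 5·12 + 3·3 = 69, giving q_1* = 9.058 and q_2* = 5.4348.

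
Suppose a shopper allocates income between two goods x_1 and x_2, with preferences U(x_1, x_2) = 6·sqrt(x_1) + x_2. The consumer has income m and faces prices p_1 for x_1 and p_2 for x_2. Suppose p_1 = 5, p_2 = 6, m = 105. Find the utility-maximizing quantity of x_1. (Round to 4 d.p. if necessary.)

x_1* = 12.96

MU_x_1 = 3/√x_1, MU_x_2 = 1. Tangency: 3/√x_1 = p_1/p_2.
Solve: √x_1 = 3·p_2/p_1, so x_1*(p_1,p_2) = (3·p_2/p_1)², and x_2* = (m − p_1·x_1*)/p_2.
Plugging in: x_1* = (3·6/5)² = 12.96.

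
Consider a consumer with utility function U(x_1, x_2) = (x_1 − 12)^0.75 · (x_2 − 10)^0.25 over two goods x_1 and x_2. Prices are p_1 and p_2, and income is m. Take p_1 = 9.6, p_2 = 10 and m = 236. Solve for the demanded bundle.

Let x_1' = x_1−12, x_2' = x_2−10. MRS = 3·x_2'/x_1' = p_1/p_2.
Substituting into the budget: x_1* = 12 + 0.75·(m − 12·p_1 − 10·p_2)/p_1, and x_2* = 10 + 0.25·(…)/p_2.
Discretionary income = 236 − 12·9.6 − 10·10 = 20.8; x_1* = 12 + 0.75·20.8/9.6 = 13.625; x_2* = 10 + 0.25·20.8/10 = 10.52.

x_1* = 13.625, x_2* = 10.52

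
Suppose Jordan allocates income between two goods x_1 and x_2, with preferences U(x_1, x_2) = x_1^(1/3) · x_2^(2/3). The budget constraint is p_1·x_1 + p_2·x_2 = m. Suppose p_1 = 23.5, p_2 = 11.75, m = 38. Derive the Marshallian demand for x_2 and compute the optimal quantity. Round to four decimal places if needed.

MU_x_1/MU_x_2 = (1/3·x_2)/(2/3·x_1); tangency sets this equal to p_1/p_2.
Rearranging, p_2·x_2 = 2·p_1·x_1. Substituting into the budget gives p_1·x_1·(1 + 2) = m.
Demand: x_1*(p_1,p_2,m) = 1/3·m/p_1 and x_2* = 2/3·m/p_2.
At p_1=23.5, p_2=11.75, m=38: x_2* = 2/3·38/11.75 = 2.156.

x_2* = 2.156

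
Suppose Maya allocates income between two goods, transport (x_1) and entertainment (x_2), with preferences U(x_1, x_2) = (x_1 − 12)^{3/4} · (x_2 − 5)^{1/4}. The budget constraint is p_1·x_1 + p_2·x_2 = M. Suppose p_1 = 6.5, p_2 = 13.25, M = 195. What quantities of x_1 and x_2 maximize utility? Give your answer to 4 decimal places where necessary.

MRS = 3·(x_2−5)/(x_1−12). Tangency with p_1/p_2 gives x_2−5 = (1/3)·(p_1/p_2)·(x_1−12).
After buying the subsistence bundle (12, 5), a share 0.75 of the remaining income goes to x_1: x_1* = 12 + 0.75·(M − 12p_1 − 5p_2)/p_1.
Discretionary income = 195 − 12·6.5 − 5·13.25 = 50.75; x_1* = 12 + 0.75·50.75/6.5 = 17.8558; x_2* = 5 + 0.25·50.75/13.25 = 5.9575.

x_1* = 17.8558, x_2* = 5.9575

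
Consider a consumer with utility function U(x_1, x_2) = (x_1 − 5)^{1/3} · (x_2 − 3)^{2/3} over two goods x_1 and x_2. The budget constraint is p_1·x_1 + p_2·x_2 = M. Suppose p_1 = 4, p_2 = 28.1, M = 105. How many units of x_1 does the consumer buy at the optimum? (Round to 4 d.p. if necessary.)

MRS = (1/2)·(x_2−3)/(x_1−5). Tangency with p_1/p_2 gives x_2−3 = 2·(p_1/p_2)·(x_1−5).
After buying the subsistence bundle (5, 3), a share 1/3 of the remaining income goes to x_1: x_1* = 5 + 1/3·(M − 5p_1 − 3p_2)/p_1.
Discretionary income = 105 − 5·4 − 3·28.1 = 0.7; x_1* = 5 + 1/3·0.7/4 = 5.0583.

x_1* = 5.0583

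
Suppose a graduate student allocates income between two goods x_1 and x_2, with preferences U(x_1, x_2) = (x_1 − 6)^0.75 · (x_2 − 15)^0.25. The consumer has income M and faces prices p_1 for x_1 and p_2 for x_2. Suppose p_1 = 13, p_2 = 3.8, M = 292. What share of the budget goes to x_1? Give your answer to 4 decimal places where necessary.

share on x_1 = 0.6704

Let x_1' = x_1−6, x_2' = x_2−15. MRS = 3·x_2'/x_1' = p_1/p_2.
Substituting into the budget: x_1* = 6 + 0.75·(M − 6·p_1 − 15·p_2)/p_1, and x_2* = 15 + 0.25·(…)/p_2.
Discretionary income = 292 − 6·13 − 15·3.8 = 157; x_1* = 6 + 0.75·157/13 = 15.0577; x_2* = 15 + 0.25·157/3.8 = 25.3289.
Expenditure on x_1: 13·15.0577 = 195.75; share = 0.6704.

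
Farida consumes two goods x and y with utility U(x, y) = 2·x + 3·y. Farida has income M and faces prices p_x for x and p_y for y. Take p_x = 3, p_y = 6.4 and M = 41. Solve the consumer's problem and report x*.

Perfect substitutes: compare marginal utility per dollar. 2/p_x vs 3/p_y → 0.6667 vs 0.4688.
x gives more utility per dollar, so spend all income on x: x* = M/p_x, y* = 0.
Numerically: x* = 13.6667, y* = 0.

x* = 13.6667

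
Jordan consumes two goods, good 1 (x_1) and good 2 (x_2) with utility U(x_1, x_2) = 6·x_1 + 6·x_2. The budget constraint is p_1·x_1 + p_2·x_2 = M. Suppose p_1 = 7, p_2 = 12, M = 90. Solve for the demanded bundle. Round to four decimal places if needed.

x_1* = 12.8571, x_2* = 0

Perfect substitutes: compare marginal utility per dollar. 6/p_1 vs 6/p_2 → 0.8571 vs 0.5.
x_1 gives more utility per dollar, so spend all income on x_1: x_1* = M/p_1, x_2* = 0.
Numerically: x_1* = 12.8571, x_2* = 0.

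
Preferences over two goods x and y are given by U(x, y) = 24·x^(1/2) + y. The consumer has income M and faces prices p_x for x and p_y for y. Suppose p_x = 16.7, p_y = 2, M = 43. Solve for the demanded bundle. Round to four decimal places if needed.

Utility is quasi-linear in y; the FOC for x is 12/√x = p_x/p_y.
Solve: √x = 12·p_y/p_x, so x*(p_x,p_y) = (12·p_y/p_x)², and y* = (M − p_x·x*)/p_y.
Plugging in: x* = (12·2/16.7)² = 2.0653, y* = 4.2545.

x* = 2.0653, y* = 4.2545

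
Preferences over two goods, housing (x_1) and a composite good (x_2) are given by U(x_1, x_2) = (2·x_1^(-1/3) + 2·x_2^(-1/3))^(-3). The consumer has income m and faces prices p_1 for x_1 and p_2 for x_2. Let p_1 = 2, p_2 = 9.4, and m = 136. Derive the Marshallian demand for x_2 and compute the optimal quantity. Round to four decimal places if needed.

x_2* = 8.6162

Numerically x_2/x_1 = 0.313276, so x_1* = 136/(2 + 9.4·0.313276) = 27.5037 and x_2* = 0.313276·27.5037 = 8.6162.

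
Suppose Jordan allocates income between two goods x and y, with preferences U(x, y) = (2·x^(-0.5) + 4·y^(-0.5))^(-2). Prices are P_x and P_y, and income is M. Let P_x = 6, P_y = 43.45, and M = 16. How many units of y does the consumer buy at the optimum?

y* = 0.2778

MRS = MU_x/MU_y = (1/2)·(y/x)^(1.5). Set equal to P_x/P_y.
Solve for the ratio: y/x = [2·P_x/P_y]^(2/3).
Substitute y = (y/x)·x into the budget: x* = M/(P_x + P_y·(y/x)).
Numerically y/x = 0.424093, so x* = 16/(6 + 43.45·0.424093) = 0.655 and y* = 0.424093·0.655 = 0.2778.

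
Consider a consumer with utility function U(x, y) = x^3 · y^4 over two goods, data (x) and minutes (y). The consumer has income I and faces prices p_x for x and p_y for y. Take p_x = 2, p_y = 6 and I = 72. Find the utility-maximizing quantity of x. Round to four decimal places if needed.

x* = 15.4286

The MRS is (3/4)·y/x. Set MRS = p_x/p_y.
So 3·p_y·y = 4·p_x·x; combined with the budget, a share 3/7 of income goes to x.
Demand: x*(p_x,p_y,I) = 3/7·I/p_x and y* = 4/7·I/p_y.
At p_x=2, p_y=6, I=72: x* = 3/7·72/2 = 15.4286.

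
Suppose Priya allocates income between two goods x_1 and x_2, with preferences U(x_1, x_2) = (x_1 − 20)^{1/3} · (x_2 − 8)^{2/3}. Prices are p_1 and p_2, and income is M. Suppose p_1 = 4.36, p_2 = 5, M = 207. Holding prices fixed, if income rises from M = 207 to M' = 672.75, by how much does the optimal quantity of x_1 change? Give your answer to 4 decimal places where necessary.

Discretionary income = 207 − 20·4.36 − 8·5 = 79.8; x_1* = 20 + 1/3·79.8/4.36 = 26.1009.
At M' = 672.75: x_1* = 61.7087. Change: 61.7087 − 26.1009 = 35.6078.

Δx_1* = 35.6078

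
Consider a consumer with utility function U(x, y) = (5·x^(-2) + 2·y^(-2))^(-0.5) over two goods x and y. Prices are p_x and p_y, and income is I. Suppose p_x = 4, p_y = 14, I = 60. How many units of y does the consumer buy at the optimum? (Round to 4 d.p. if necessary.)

y* = 2.6975

MRS = MU_x/MU_y = (5/2)·(y/x)^(3). Set equal to p_x/p_y.
Hence y/x = ((2/5)·p_x/p_y)^(1/(3)), i.e. raised to the 1/3 power.
Substitute y = (y/x)·x into the budget: x* = I/(p_x + p_y·(y/x)).
Numerically y/x = 0.485286, so x* = 60/(4 + 14·0.485286) = 5.5586 and y* = 0.485286·5.5586 = 2.6975.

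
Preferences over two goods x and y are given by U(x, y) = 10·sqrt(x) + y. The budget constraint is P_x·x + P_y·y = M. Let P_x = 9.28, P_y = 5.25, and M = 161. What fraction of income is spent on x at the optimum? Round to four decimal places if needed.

share on x = 0.4612

Set MRS = P_x/P_y: 5·x^(−1/2) = P_x/P_y.
Thus x* = (5·P_y/P_x)² — independent of M — with the rest of income spent on y.
Plugging in: x* = (5·5.25/9.28)² = 8.0013, y* = 16.5233.
Expenditure on x: 9.28·8.0013 = 74.2524; share = 0.4612.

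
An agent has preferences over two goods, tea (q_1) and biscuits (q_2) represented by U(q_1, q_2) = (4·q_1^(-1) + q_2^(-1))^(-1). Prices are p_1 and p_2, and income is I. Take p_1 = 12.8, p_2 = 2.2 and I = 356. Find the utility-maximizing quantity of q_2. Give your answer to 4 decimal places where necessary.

From the CES first-order condition, 4·(q_2/q_1)^(2) = p_1/p_2.
Solve for the ratio: q_2/q_1 = [(1/4)·p_1/p_2]^(0.5).
Substitute q_2 = (q_2/q_1)·q_1 into the budget: q_1* = I/(p_1 + p_2·(q_2/q_1)).
Numerically q_2/q_1 = 1.206045, so q_1* = 356/(12.8 + 2.2·1.206045) = 23.0372 and q_2* = 1.206045·23.0372 = 27.7838.

q_2* = 27.7838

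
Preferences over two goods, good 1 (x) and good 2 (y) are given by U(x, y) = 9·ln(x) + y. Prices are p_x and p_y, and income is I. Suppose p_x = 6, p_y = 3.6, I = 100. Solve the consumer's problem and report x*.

x* = 5.4

MU_x = 9/x, MU_y = 1. Tangency: 9/x = p_x/p_y.
So x*(p_x,p_y) = 9·p_y/p_x, independent of income; and y* = (I − 9·p_y)/p_y.
At the given prices: x* = 9·3.6/6 = 5.4.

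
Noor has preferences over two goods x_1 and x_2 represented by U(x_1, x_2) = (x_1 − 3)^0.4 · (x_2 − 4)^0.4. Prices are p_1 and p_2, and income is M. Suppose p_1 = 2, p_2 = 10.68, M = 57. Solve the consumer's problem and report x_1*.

After buying the subsistence bundle (3, 4), a share 0.5 of the remaining income goes to x_1: x_1* = 3 + 0.5·(M − 3p_1 − 4p_2)/p_1.
Discretionary income = 57 − 3·2 − 4·10.68 = 8.28; x_1* = 3 + 0.5·8.28/2 = 5.07.

x_1* = 5.07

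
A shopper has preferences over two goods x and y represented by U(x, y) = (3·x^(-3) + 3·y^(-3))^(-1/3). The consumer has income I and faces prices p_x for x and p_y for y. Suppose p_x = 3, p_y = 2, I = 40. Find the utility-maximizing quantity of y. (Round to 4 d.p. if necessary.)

MU_x ∝ 3·x^(-4), MU_y ∝ 3·y^(-4), so MRS = (y/x)^(4) = p_x/p_y.
Solve for the ratio: y/x = [p_x/p_y]^(0.25).
Substitute y = (y/x)·x into the budget: x* = I/(p_x + p_y·(y/x)).
Numerically y/x = 1.106682, so x* = 40/(3 + 2·1.106682) = 7.6726 and y* = 1.106682·7.6726 = 8.4911.

y* = 8.4911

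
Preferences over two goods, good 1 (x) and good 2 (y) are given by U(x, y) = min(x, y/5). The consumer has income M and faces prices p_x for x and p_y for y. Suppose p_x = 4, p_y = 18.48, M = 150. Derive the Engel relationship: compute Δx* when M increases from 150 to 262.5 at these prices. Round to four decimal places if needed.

With perfect complements, no substitution: consume in ratio x:y = 1:5.
Budget: p_x·x + p_y·5·x = M, so (p_x + 5·p_y)·x = M.
Demand: x*(p_x,p_y,M) = M/(p_x + 5·p_y), y* = 5·M/(p_x + 5·p_y).
Here 4 + 5·18.48 = 96.4, giving x* = 1.556.
At M' = 262.5: x* = 2.723. Change: 2.723 − 1.556 = 1.167.

Δx* = 1.167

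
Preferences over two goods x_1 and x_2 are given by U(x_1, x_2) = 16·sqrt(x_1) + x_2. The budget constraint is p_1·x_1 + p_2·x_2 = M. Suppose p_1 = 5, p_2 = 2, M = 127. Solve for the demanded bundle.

Utility is quasi-linear in x_2; the FOC for x_1 is 8/√x_1 = p_1/p_2.
Solve: √x_1 = 8·p_2/p_1, so x_1*(p_1,p_2) = (8·p_2/p_1)², and x_2* = (M − p_1·x_1*)/p_2.
Plugging in: x_1* = (8·2/5)² = 10.24, x_2* = 37.9.

x_1* = 10.24, x_2* = 37.9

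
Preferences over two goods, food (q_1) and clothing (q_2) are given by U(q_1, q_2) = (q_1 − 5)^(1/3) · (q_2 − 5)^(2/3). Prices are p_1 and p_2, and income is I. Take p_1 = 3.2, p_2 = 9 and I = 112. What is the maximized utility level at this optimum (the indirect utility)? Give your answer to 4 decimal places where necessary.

V = 4.2324

Let q_1' = q_1−5, q_2' = q_2−5. MRS = (1/2)·q_2'/q_1' = p_1/p_2.
After buying the subsistence bundle (5, 5), a share 1/3 of the remaining income goes to q_1: q_1* = 5 + 1/3·(I − 5p_1 − 5p_2)/p_1.
Discretionary income = 112 − 5·3.2 − 5·9 = 51; q_1* = 5 + 1/3·51/3.2 = 10.3125; q_2* = 5 + 2/3·51/9 = 8.7778.
Utility at the optimum: U(10.3125, 8.7778) = 4.2324.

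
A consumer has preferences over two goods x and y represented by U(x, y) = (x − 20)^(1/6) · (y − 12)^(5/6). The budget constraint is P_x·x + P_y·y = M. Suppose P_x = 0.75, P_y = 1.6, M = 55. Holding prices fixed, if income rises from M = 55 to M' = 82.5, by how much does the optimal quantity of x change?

This is Cobb-Douglas in (x−20, y−12): tangency gives 1/6·P_y·(y−12) = 5/6·P_x·(x−20).
After buying the subsistence bundle (20, 12), a share 1/6 of the remaining income goes to x: x* = 20 + 1/6·(M − 20P_x − 12P_y)/P_x.
Discretionary income = 55 − 20·0.75 − 12·1.6 = 20.8; x* = 20 + 1/6·20.8/0.75 = 24.6222.
At M' = 82.5: x* = 30.7333. Change: 30.7333 − 24.6222 = 6.1111.

Δx* = 6.1111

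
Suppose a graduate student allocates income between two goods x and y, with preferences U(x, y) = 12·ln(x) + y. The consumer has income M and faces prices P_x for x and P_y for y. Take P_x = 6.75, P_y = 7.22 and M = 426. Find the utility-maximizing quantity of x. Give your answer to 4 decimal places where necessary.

Set MRS = P_x/P_y: (12/x)/1 = P_x/P_y.
So x*(P_x,P_y) = 12·P_y/P_x, independent of income; and y* = (M − 12·P_y)/P_y.
At the given prices: x* = 12·7.22/6.75 = 12.8356.

x* = 12.8356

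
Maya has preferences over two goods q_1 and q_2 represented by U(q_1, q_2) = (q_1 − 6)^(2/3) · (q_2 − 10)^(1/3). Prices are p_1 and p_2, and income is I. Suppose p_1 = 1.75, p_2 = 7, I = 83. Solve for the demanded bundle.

MRS = 2·(q_2−10)/(q_1−6). Tangency with p_1/p_2 gives q_2−10 = (1/2)·(p_1/p_2)·(q_1−6).
Substituting into the budget: q_1* = 6 + 2/3·(I − 6·p_1 − 10·p_2)/p_1, and q_2* = 10 + 1/3·(…)/p_2.
Discretionary income = 83 − 6·1.75 − 10·7 = 2.5; q_1* = 6 + 2/3·2.5/1.75 = 6.9524; q_2* = 10 + 1/3·2.5/7 = 10.119.

q_1* = 6.9524, q_2* = 10.119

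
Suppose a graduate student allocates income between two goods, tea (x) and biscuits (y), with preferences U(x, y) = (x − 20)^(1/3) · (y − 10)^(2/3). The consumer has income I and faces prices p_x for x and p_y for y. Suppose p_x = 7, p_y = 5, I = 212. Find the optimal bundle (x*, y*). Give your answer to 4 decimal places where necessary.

MRS = (1/2)·(y−10)/(x−20). Tangency with p_x/p_y gives y−10 = 2·(p_x/p_y)·(x−20).
Substituting into the budget: x* = 20 + 1/3·(I − 20·p_x − 10·p_y)/p_x, and y* = 10 + 2/3·(…)/p_y.
Discretionary income = 212 − 20·7 − 10·5 = 22; x* = 20 + 1/3·22/7 = 21.0476; y* = 10 + 2/3·22/5 = 12.9333.

x* = 21.0476, y* = 12.9333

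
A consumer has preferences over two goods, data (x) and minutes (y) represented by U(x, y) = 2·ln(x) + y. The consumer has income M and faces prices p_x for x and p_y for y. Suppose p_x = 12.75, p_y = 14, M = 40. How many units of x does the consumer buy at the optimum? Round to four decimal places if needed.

MU_x = 2/x, MU_y = 1. Tangency: 2/x = p_x/p_y.
So x*(p_x,p_y) = 2·p_y/p_x, independent of income; and y* = (M − 2·p_y)/p_y.
At the given prices: x* = 2·14/12.75 = 2.1961.

x* = 2.1961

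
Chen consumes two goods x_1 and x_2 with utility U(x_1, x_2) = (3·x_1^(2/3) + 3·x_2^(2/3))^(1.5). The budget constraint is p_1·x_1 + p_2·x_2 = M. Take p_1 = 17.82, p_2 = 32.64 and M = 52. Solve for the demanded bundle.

x_1* = 2.248, x_2* = 0.3658

MRS = MU_x_1/MU_x_2 = (x_2/x_1)^(1/3). Set equal to p_1/p_2.
Solve for the ratio: x_2/x_1 = [p_1/p_2]^(3).
Substitute x_2 = (x_2/x_1)·x_1 into the budget: x_1* = M/(p_1 + p_2·(x_2/x_1)).
Numerically x_2/x_1 = 0.162732, so x_1* = 52/(17.82 + 32.64·0.162732) = 2.248 and x_2* = 0.162732·2.248 = 0.3658.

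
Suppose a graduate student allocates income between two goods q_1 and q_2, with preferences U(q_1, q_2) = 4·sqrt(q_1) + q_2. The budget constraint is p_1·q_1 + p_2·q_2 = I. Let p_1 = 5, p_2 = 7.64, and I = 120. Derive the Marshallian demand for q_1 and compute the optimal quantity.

q_1* = 9.3391

Utility is quasi-linear in q_2; the FOC for q_1 is 2/√q_1 = p_1/p_2.
Solve: √q_1 = 2·p_2/p_1, so q_1*(p_1,p_2) = (2·p_2/p_1)², and q_2* = (I − p_1·q_1*)/p_2.
Plugging in: q_1* = (2·7.64/5)² = 9.3391.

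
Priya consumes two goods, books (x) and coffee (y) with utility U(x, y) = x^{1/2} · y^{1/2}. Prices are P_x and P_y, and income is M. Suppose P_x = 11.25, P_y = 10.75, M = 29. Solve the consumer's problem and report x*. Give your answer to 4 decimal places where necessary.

x* = 1.2889

MU_x/MU_y = (0.5·y)/(0.5·x); tangency sets this equal to P_x/P_y.
So 0.5·P_y·y = 0.5·P_x·x; combined with the budget, a share 0.5 of income goes to x.
Demand: x*(P_x,P_y,M) = 0.5·M/P_x and y* = 0.5·M/P_y.
At P_x=11.25, P_y=10.75, M=29: x* = 0.5·29/11.25 = 1.2889.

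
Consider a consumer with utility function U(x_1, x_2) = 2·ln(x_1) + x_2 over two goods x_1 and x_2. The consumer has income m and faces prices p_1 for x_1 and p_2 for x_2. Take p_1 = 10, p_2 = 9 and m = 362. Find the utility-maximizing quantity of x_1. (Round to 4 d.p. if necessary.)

MU_x_1 = 2/x_1, MU_x_2 = 1. Tangency: 2/x_1 = p_1/p_2.
So x_1*(p_1,p_2) = 2·p_2/p_1, independent of income; and x_2* = (m − 2·p_2)/p_2.
At the given prices: x_1* = 2·9/10 = 1.8.

x_1* = 1.8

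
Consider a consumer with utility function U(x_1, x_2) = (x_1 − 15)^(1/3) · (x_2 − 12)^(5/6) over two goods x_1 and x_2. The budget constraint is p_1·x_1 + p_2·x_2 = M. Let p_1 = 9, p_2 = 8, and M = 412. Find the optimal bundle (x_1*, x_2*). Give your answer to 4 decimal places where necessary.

x_1* = 20.746, x_2* = 28.1607

This is Cobb-Douglas in (x_1−15, x_2−12): tangency gives 1/3·p_2·(x_2−12) = 5/6·p_1·(x_1−15).
After buying the subsistence bundle (15, 12), a share 2/7 of the remaining income goes to x_1: x_1* = 15 + 2/7·(M − 15p_1 − 12p_2)/p_1.
Discretionary income = 412 − 15·9 − 12·8 = 181; x_1* = 15 + 2/7·181/9 = 20.746; x_2* = 12 + 5/7·181/8 = 28.1607.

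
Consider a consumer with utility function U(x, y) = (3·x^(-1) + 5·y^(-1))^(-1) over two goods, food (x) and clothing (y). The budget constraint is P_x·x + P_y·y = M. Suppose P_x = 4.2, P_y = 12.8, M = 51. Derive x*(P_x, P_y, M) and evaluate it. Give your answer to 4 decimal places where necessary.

x* = 3.732

With the ratio pinned down, the budget gives x* = M/(P_x + P_y·(y/x)) and y* = (y/x)·x*.
Numerically y/x = 0.73951, so x* = 51/(4.2 + 12.8·0.73951) = 3.732.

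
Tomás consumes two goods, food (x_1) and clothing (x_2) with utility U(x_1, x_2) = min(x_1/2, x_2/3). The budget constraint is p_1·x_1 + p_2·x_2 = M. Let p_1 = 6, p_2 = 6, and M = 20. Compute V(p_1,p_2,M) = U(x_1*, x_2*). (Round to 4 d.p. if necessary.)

With perfect complements, no substitution: consume in ratio x_1:x_2 = 2:3.
Budget: p_1·x_1 + p_2·(3/2)·x_1 = M, so (2·p_1 + 3·p_2)·x_1 = 2·M.
Demand: x_1*(p_1,p_2,M) = 2·M/(2·p_1 + 3·p_2), x_2* = 3·M/(2·p_1 + 3·p_2).
Here 2·6 + 3·6 = 30, giving x_1* = 1.3333 and x_2* = 2.
Utility at the optimum: U(1.3333, 2) = 0.6667.

V = 0.6667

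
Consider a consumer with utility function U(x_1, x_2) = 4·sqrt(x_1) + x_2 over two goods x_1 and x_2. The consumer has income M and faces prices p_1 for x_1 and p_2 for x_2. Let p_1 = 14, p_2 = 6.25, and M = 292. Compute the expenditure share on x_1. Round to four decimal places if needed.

share on x_1 = 0.0382

MU_x_1 = 2/√x_1, MU_x_2 = 1. Tangency: 2/√x_1 = p_1/p_2.
Solve: √x_1 = 2·p_2/p_1, so x_1*(p_1,p_2) = (2·p_2/p_1)², and x_2* = (M − p_1·x_1*)/p_2.
Plugging in: x_1* = (2·6.25/14)² = 0.7972, x_2* = 44.9343.
Expenditure on x_1: 14·0.7972 = 11.1607; share = 0.0382.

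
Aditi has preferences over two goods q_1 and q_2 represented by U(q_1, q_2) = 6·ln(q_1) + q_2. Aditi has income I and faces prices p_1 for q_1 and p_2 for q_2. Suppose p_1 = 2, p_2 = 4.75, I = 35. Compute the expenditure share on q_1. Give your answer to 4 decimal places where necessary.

share on q_1 = 0.8143

Set MRS = p_1/p_2: (6/q_1)/1 = p_1/p_2.
So q_1*(p_1,p_2) = 6·p_2/p_1, independent of income; and q_2* = (I − 6·p_2)/p_2.
At the given prices: q_1* = 6·4.75/2 = 14.25, and q_2* = 1.3684.
Expenditure on q_1: 2·14.25 = 28.5; share = 0.8143.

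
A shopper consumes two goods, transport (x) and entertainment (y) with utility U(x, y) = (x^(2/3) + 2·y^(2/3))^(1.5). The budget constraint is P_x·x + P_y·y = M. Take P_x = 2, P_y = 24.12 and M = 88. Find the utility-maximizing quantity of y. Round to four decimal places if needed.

y* = 0.1902

MU_x ∝ x^(-1/3), MU_y ∝ 2·y^(-1/3), so MRS = (1/2)·(y/x)^(1/3) = P_x/P_y.
Hence y/x = (2·P_x/P_y)^(1/(1/3)), i.e. raised to the 3 power.
With the ratio pinned down, the budget gives x* = M/(P_x + P_y·(y/x)) and y* = (y/x)·x*.
Numerically y/x = 0.004561, so x* = 88/(2 + 24.12·0.004561) = 41.706 and y* = 0.004561·41.706 = 0.1902.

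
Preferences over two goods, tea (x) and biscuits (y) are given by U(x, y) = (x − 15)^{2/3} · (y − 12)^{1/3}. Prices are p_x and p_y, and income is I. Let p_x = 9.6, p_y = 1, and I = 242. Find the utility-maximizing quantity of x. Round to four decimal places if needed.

x* = 20.9722

Let x' = x−15, y' = y−12. MRS = 2·y'/x' = p_x/p_y.
After buying the subsistence bundle (15, 12), a share 2/3 of the remaining income goes to x: x* = 15 + 2/3·(I − 15p_x − 12p_y)/p_x.
Discretionary income = 242 − 15·9.6 − 12·1 = 86; x* = 15 + 2/3·86/9.6 = 20.9722.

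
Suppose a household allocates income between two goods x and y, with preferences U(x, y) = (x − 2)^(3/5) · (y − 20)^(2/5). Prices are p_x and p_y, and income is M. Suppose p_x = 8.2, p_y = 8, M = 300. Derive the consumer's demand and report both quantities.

MRS = (3/2)·(y−20)/(x−2). Tangency with p_x/p_y gives y−20 = (2/3)·(p_x/p_y)·(x−2).
After buying the subsistence bundle (2, 20), a share 0.6 of the remaining income goes to x: x* = 2 + 0.6·(M − 2p_x − 20p_y)/p_x.
Discretionary income = 300 − 2·8.2 − 20·8 = 123.6; x* = 2 + 0.6·123.6/8.2 = 11.0439; y* = 20 + 0.4·123.6/8 = 26.18.

x* = 11.0439, y* = 26.18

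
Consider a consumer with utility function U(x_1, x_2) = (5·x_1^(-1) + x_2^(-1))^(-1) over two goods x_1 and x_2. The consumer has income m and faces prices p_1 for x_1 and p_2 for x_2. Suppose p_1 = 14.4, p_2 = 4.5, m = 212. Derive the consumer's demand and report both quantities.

MRS = MU_x_1/MU_x_2 = 5·(x_2/x_1)^(2). Set equal to p_1/p_2.
Hence x_2/x_1 = ((1/5)·p_1/p_2)^(1/(2)), i.e. raised to the 0.5 power.
Substitute x_2 = (x_2/x_1)·x_1 into the budget: x_1* = m/(p_1 + p_2·(x_2/x_1)).
Numerically x_2/x_1 = 0.8, so x_1* = 212/(14.4 + 4.5·0.8) = 11.7778 and x_2* = 0.8·11.7778 = 9.4222.

x_1* = 11.7778, x_2* = 9.4222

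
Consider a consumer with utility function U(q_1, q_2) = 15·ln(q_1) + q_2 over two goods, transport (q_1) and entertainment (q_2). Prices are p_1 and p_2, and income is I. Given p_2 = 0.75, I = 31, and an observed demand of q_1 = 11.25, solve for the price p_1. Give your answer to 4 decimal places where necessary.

p_1 = 1

Set MRS = p_1/p_2: (15/q_1)/1 = p_1/p_2.
So q_1*(p_1,p_2) = 15·p_2/p_1, independent of income; and q_2* = (I − 15·p_2)/p_2.
Set q_1* = 11.25 in the demand function and solve for p_1: p_1 = 1.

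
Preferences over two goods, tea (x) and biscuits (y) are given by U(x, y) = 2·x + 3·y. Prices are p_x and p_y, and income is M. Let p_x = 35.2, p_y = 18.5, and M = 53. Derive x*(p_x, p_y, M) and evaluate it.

Numerically: x* = 0, y* = 2.8649.

x* = 0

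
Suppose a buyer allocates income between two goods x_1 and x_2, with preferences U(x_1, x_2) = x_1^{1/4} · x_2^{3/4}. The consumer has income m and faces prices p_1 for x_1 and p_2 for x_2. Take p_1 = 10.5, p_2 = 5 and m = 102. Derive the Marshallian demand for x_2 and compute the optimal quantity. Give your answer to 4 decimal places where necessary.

x_2* = 15.3

MU_x_1/MU_x_2 = (0.25·x_2)/(0.75·x_1); tangency sets this equal to p_1/p_2.
So 0.25·p_2·x_2 = 0.75·p_1·x_1; combined with the budget, a share 0.25 of income goes to x_1.
Demand: x_1*(p_1,p_2,m) = 0.25·m/p_1 and x_2* = 0.75·m/p_2.
At p_1=10.5, p_2=5, m=102: x_2* = 0.75·102/5 = 15.3.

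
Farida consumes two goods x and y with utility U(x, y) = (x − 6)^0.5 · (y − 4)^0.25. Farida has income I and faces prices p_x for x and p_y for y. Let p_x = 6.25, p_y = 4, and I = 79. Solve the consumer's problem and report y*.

This is Cobb-Douglas in (x−6, y−4): tangency gives 0.5·p_y·(y−4) = 0.25·p_x·(x−6).
After buying the subsistence bundle (6, 4), a share 2/3 of the remaining income goes to x: x* = 6 + 2/3·(I − 6p_x − 4p_y)/p_x.
Discretionary income = 79 − 6·6.25 − 4·4 = 25.5; y* = 4 + 1/3·25.5/4 = 6.125.

y* = 6.125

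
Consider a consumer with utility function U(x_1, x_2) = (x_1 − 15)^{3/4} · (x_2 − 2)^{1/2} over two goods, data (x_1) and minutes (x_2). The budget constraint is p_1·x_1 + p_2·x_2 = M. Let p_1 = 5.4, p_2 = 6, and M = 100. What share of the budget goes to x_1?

share on x_1 = 0.852

MRS = (3/2)·(x_2−2)/(x_1−15). Tangency with p_1/p_2 gives x_2−2 = (2/3)·(p_1/p_2)·(x_1−15).
Substituting into the budget: x_1* = 15 + 0.6·(M − 15·p_1 − 2·p_2)/p_1, and x_2* = 2 + 0.4·(…)/p_2.
Discretionary income = 100 − 15·5.4 − 2·6 = 7; x_1* = 15 + 0.6·7/5.4 = 15.7778; x_2* = 2 + 0.4·7/6 = 2.4667.
Expenditure on x_1: 5.4·15.7778 = 85.2; share = 0.852.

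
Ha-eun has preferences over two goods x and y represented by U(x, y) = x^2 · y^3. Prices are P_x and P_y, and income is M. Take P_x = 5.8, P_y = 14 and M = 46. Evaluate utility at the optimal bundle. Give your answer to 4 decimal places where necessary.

V = 77.1121

Tangency: MRS = (2/3)·y/x = P_x/P_y.
Rearranging, P_y·y = (3/2)·P_x·x. Substituting into the budget gives P_x·x·(1 + (3/2)) = M.
Demand: x*(P_x,P_y,M) = 0.4·M/P_x and y* = 0.6·M/P_y.
At P_x=5.8, P_y=14, M=46: x* = 0.4·46/5.8 = 3.1724, y* = 1.9714.
Utility at the optimum: U(3.1724, 1.9714) = 77.1121.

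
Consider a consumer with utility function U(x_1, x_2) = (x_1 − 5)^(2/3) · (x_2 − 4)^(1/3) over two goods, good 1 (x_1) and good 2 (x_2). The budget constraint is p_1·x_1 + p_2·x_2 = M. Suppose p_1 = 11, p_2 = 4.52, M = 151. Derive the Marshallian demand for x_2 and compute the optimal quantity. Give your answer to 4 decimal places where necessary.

x_2* = 9.7463

After buying the subsistence bundle (5, 4), a share 2/3 of the remaining income goes to x_1: x_1* = 5 + 2/3·(M − 5p_1 − 4p_2)/p_1.
Discretionary income = 151 − 5·11 − 4·4.52 = 77.92; x_2* = 4 + 1/3·77.92/4.52 = 9.7463.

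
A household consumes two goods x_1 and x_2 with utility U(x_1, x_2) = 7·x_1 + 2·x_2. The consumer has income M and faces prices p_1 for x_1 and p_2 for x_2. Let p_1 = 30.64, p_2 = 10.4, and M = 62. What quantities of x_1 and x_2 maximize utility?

Linear utility — the consumer picks whichever good has higher MU/price: 7/30.64 = 0.2285 vs 2/10.4 = 0.1923.
x_1 gives more utility per dollar, so spend all income on x_1: x_1* = M/p_1, x_2* = 0.
Numerically: x_1* = 2.0235, x_2* = 0.

x_1* = 2.0235, x_2* = 0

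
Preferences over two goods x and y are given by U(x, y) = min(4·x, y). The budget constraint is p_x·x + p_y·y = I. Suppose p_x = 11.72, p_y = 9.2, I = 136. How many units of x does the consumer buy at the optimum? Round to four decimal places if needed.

Demand: x*(p_x,p_y,I) = I/(p_x + 4·p_y), y* = 4·I/(p_x + 4·p_y).
Here 11.72 + 4·9.2 = 48.52, giving x* = 2.803.

x* = 2.803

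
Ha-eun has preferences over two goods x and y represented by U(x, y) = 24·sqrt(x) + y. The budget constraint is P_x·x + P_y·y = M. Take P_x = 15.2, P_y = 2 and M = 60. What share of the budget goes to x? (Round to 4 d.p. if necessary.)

share on x = 0.6316

Utility is quasi-linear in y; the FOC for x is 12/√x = P_x/P_y.
Thus x* = (12·P_y/P_x)² — independent of M — with the rest of income spent on y.
Plugging in: x* = (12·2/15.2)² = 2.4931, y* = 11.0526.
Expenditure on x: 15.2·2.4931 = 37.8947; share = 0.6316.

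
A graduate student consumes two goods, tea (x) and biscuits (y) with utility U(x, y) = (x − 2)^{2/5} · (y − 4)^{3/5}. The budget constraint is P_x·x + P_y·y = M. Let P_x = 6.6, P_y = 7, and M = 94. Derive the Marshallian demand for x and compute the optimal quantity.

This is Cobb-Douglas in (x−2, y−4): tangency gives 0.4·P_y·(y−4) = 0.6·P_x·(x−2).
After buying the subsistence bundle (2, 4), a share 0.4 of the remaining income goes to x: x* = 2 + 0.4·(M − 2P_x − 4P_y)/P_x.
Discretionary income = 94 − 2·6.6 − 4·7 = 52.8; x* = 2 + 0.4·52.8/6.6 = 5.2.

x* = 5.2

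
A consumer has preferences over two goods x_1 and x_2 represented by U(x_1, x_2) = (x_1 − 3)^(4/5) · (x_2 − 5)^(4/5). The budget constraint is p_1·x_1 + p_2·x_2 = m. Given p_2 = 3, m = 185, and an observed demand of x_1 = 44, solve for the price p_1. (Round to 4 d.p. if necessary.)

p_1 = 2

MRS = (x_2−5)/(x_1−3). Tangency with p_1/p_2 gives x_2−5 = (p_1/p_2)·(x_1−3).
After buying the subsistence bundle (3, 5), a share 0.5 of the remaining income goes to x_1: x_1* = 3 + 0.5·(m − 3p_1 − 5p_2)/p_1.
Set x_1* = 44 in the demand function and solve for p_1: p_1 = 2.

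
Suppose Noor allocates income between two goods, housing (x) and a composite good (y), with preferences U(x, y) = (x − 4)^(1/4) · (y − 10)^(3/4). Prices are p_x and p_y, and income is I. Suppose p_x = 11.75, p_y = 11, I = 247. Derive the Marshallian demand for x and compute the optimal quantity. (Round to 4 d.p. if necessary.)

x* = 5.9149

Let x' = x−4, y' = y−10. MRS = (1/3)·y'/x' = p_x/p_y.
After buying the subsistence bundle (4, 10), a share 0.25 of the remaining income goes to x: x* = 4 + 0.25·(I − 4p_x − 10p_y)/p_x.
Discretionary income = 247 − 4·11.75 − 10·11 = 90; x* = 4 + 0.25·90/11.75 = 5.9149.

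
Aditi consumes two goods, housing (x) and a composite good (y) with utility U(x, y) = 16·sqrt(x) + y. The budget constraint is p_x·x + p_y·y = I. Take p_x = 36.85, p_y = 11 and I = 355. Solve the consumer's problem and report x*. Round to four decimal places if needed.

MU_x = 8/√x, MU_y = 1. Tangency: 8/√x = p_x/p_y.
Solve: √x = 8·p_y/p_x, so x*(p_x,p_y) = (8·p_y/p_x)², and y* = (I − p_x·x*)/p_y.
Plugging in: x* = (8·11/36.85)² = 5.7028.

x* = 5.7028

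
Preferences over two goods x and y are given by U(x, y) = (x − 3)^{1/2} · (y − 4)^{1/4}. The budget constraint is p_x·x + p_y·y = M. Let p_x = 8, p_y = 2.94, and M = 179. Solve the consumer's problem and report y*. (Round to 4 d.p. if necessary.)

y* = 20.2404

MRS = 2·(y−4)/(x−3). Tangency with p_x/p_y gives y−4 = (1/2)·(p_x/p_y)·(x−3).
After buying the subsistence bundle (3, 4), a share 2/3 of the remaining income goes to x: x* = 3 + 2/3·(M − 3p_x − 4p_y)/p_x.
Discretionary income = 179 − 3·8 − 4·2.94 = 143.24; y* = 4 + 1/3·143.24/2.94 = 20.2404.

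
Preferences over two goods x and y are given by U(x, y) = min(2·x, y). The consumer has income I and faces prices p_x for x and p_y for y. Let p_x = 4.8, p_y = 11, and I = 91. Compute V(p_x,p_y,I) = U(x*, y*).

With perfect complements, no substitution: consume in ratio x:y = 1:2.
Budget: p_x·x + p_y·2·x = I, so (p_x + 2·p_y)·x = I.
Demand: x*(p_x,p_y,I) = I/(p_x + 2·p_y), y* = 2·I/(p_x + 2·p_y).
Here 4.8 + 2·11 = 26.8, giving x* = 3.3955 and y* = 6.791.
Utility at the optimum: U(3.3955, 6.791) = 6.791.

V = 6.791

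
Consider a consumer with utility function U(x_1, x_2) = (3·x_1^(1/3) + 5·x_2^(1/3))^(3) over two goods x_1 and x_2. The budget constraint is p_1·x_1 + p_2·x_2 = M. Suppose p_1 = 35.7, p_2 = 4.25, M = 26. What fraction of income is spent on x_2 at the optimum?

MRS = MU_x_1/MU_x_2 = (3/5)·(x_2/x_1)^(2/3). Set equal to p_1/p_2.
Hence x_2/x_1 = ((5/3)·p_1/p_2)^(1/(2/3)), i.e. raised to the 1.5 power.
With the ratio pinned down, the budget gives x_1* = M/(p_1 + p_2·(x_2/x_1)) and x_2* = (x_2/x_1)·x_1*.
Numerically x_2/x_1 = 52.383203, so x_1* = 26/(35.7 + 4.25·52.383203) = 0.1006 and x_2* = 52.383203·0.1006 = 5.2722.
Expenditure on x_2: 4.25·5.2722 = 22.4069; share = 0.8618.

share on x_2 = 0.8618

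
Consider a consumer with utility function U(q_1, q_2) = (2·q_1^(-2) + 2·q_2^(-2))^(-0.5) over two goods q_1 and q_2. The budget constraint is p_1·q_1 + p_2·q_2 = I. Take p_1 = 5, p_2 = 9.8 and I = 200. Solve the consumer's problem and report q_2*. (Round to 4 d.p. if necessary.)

q_2* = 12.4554

MU_q_1 ∝ 2·q_1^(-3), MU_q_2 ∝ 2·q_2^(-3), so MRS = (q_2/q_1)^(3) = p_1/p_2.
Hence q_2/q_1 = (p_1/p_2)^(1/(3)), i.e. raised to the 1/3 power.
Substitute q_2 = (q_2/q_1)·q_1 into the budget: q_1* = I/(p_1 + p_2·(q_2/q_1)).
Numerically q_2/q_1 = 0.799064, so q_1* = 200/(5 + 9.8·0.799064) = 15.5875 and q_2* = 0.799064·15.5875 = 12.4554.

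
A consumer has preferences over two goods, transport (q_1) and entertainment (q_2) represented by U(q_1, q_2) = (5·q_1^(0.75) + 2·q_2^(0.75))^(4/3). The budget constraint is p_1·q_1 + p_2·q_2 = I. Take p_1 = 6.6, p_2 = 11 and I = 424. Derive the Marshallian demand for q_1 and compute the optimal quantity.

With the ratio pinned down, the budget gives q_1* = I/(p_1 + p_2·(q_2/q_1)) and q_2* = (q_2/q_1)·q_1*.
Numerically q_2/q_1 = 0.003318, so q_1* = 424/(6.6 + 11·0.003318) = 63.8891.

q_1* = 63.8891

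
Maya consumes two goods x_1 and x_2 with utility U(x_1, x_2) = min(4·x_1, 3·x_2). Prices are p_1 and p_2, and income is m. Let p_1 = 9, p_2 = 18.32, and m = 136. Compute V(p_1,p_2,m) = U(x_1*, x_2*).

With perfect complements, no substitution: consume in ratio x_1:x_2 = 3:4.
Budget: p_1·x_1 + p_2·(4/3)·x_1 = m, so (3·p_1 + 4·p_2)·x_1 = 3·m.
Demand: x_1*(p_1,p_2,m) = 3·m/(3·p_1 + 4·p_2), x_2* = 4·m/(3·p_1 + 4·p_2).
Here 3·9 + 4·18.32 = 100.28, giving x_1* = 4.0686 and x_2* = 5.4248.
Utility at the optimum: U(4.0686, 5.4248) = 16.2744.

V = 16.2744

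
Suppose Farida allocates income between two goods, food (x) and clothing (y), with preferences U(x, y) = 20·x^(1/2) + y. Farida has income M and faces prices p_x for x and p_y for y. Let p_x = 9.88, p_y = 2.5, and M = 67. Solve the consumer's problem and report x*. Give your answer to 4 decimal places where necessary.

x* = 6.4027

Utility is quasi-linear in y; the FOC for x is 10/√x = p_x/p_y.
Thus x* = (10·p_y/p_x)² — independent of M — with the rest of income spent on y.
Plugging in: x* = (10·2.5/9.88)² = 6.4027.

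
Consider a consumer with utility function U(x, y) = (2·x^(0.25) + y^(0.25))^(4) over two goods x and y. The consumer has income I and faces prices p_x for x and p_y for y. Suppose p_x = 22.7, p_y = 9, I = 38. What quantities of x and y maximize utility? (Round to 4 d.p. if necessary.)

x* = 1.0869, y* = 1.4809

From the CES first-order condition, 2·(y/x)^(0.75) = p_x/p_y.
Hence y/x = ((1/2)·p_x/p_y)^(1/(0.75)), i.e. raised to the 4/3 power.
Substitute y = (y/x)·x into the budget: x* = I/(p_x + p_y·(y/x)).
Numerically y/x = 1.362504, so x* = 38/(22.7 + 9·1.362504) = 1.0869 and y* = 1.362504·1.0869 = 1.4809.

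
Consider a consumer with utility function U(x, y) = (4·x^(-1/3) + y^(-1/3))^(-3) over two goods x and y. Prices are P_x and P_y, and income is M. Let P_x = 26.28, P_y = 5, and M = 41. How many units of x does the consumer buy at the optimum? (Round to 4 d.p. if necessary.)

From the CES first-order condition, 4·(y/x)^(4/3) = P_x/P_y.
Solve for the ratio: y/x = [(1/4)·P_x/P_y]^(0.75).
Substitute y = (y/x)·x into the budget: x* = M/(P_x + P_y·(y/x)).
Numerically y/x = 1.227288, so x* = 41/(26.28 + 5·1.227288) = 1.2648.

x* = 1.2648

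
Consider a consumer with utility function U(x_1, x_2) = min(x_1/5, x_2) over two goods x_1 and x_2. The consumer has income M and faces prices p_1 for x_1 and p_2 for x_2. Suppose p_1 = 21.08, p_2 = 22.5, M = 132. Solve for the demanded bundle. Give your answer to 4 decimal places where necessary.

With perfect complements, no substitution: consume in ratio x_1:x_2 = 5:1.
Budget: p_1·x_1 + p_2·(1/5)·x_1 = M, so (5·p_1 + p_2)·x_1 = 5·M.
Demand: x_1*(p_1,p_2,M) = 5·M/(5·p_1 + p_2), x_2* = M/(5·p_1 + p_2).
Here 5·21.08 + 22.5 = 127.9, giving x_1* = 5.1603 and x_2* = 1.0321.

x_1* = 5.1603, x_2* = 1.0321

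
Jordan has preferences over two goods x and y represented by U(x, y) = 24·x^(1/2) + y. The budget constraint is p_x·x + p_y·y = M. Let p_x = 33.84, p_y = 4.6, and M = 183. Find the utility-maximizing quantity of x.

Utility is quasi-linear in y; the FOC for x is 12/√x = p_x/p_y.
Solve: √x = 12·p_y/p_x, so x*(p_x,p_y) = (12·p_y/p_x)², and y* = (M − p_x·x*)/p_y.
Plugging in: x* = (12·4.6/33.84)² = 2.6608.

x* = 2.6608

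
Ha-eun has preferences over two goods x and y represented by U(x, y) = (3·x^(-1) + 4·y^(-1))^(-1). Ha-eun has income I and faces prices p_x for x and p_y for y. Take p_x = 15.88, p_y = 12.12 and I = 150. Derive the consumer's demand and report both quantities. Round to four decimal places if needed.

Substitute y = (y/x)·x into the budget: x* = I/(p_x + p_y·(y/x)).
Numerically y/x = 1.321732, so x* = 150/(15.88 + 12.12·1.321732) = 4.7023 and y* = 1.321732·4.7023 = 6.2152.

x* = 4.7023, y* = 6.2152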